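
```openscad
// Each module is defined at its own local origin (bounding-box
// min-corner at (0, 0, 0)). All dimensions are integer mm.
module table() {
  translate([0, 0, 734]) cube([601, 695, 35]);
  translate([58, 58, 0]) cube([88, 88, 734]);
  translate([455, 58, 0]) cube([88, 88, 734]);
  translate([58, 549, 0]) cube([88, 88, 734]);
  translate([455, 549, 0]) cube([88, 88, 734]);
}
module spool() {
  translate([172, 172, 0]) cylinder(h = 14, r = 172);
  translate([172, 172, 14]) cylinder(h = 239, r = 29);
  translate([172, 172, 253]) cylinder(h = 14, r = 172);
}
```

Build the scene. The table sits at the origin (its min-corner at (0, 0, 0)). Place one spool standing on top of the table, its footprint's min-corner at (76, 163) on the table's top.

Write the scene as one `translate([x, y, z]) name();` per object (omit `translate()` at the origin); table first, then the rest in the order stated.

table();
translate([76, 163, 769]) spool();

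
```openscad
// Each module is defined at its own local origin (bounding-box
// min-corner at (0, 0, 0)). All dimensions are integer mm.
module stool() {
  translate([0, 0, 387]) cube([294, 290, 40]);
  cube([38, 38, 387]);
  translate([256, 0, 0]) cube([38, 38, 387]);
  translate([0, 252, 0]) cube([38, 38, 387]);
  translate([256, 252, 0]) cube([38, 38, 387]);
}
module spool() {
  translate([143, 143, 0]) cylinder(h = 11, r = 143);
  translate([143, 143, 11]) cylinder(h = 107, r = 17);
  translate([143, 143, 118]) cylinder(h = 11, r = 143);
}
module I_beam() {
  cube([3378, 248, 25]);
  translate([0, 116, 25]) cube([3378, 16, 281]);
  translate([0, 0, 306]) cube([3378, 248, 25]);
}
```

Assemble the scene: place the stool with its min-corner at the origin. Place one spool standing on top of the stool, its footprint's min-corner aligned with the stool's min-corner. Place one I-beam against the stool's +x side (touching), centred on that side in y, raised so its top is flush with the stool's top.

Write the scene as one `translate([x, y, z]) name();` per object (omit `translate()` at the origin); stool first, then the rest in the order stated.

stool();
translate([0, 0, 427]) spool();
translate([294, 21, 96]) I_beam();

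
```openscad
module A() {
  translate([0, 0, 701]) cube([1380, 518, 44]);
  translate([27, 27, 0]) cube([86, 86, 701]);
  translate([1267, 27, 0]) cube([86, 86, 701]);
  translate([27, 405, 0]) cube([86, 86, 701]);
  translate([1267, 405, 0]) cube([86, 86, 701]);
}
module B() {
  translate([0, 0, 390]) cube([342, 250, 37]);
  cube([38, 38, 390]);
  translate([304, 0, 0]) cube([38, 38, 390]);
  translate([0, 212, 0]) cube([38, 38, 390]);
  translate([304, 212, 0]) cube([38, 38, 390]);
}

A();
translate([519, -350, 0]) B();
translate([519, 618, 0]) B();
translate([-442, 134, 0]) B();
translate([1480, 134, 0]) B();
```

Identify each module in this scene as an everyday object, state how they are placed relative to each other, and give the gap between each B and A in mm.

Each stool's nearest face is 100 mm from the table's bounding box.

A is a table. B is a stool. Four stools sit around the table at the −y, +y, −x, +x sides. The gap between each stool and the table is 100 mm.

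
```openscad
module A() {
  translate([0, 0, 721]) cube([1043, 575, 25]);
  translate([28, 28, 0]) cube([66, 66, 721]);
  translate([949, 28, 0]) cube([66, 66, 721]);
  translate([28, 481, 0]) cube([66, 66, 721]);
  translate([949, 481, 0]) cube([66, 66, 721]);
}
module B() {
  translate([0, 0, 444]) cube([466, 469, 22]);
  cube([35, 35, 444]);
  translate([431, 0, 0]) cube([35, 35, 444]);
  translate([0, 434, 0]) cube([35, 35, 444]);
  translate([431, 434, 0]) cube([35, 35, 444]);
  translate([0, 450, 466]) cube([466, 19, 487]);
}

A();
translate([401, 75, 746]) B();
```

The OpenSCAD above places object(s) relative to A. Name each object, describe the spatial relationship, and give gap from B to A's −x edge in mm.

A is a table. B is a chair. The chair is on top of the table. The gap from the chair to the table's −x edge is 401 mm.

The chair's min-x is at 401; the table's min-x is 0; gap = 401 mm.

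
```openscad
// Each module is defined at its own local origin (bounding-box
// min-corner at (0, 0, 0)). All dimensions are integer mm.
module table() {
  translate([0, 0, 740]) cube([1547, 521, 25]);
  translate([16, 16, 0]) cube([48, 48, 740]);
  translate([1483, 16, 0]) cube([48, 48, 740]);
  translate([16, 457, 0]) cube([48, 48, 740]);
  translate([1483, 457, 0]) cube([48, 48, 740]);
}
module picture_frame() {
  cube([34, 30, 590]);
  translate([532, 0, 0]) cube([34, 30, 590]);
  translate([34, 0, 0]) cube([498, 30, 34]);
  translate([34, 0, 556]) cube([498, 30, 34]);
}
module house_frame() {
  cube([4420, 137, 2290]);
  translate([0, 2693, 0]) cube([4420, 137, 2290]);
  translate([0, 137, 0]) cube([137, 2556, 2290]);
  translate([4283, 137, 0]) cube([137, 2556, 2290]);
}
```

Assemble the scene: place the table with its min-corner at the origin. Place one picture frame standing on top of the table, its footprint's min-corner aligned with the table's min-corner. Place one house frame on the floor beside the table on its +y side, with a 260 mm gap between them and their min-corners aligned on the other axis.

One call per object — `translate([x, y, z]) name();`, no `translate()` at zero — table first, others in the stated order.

table();
translate([0, 0, 765]) picture_frame();
translate([0, 781, 0]) house_frame();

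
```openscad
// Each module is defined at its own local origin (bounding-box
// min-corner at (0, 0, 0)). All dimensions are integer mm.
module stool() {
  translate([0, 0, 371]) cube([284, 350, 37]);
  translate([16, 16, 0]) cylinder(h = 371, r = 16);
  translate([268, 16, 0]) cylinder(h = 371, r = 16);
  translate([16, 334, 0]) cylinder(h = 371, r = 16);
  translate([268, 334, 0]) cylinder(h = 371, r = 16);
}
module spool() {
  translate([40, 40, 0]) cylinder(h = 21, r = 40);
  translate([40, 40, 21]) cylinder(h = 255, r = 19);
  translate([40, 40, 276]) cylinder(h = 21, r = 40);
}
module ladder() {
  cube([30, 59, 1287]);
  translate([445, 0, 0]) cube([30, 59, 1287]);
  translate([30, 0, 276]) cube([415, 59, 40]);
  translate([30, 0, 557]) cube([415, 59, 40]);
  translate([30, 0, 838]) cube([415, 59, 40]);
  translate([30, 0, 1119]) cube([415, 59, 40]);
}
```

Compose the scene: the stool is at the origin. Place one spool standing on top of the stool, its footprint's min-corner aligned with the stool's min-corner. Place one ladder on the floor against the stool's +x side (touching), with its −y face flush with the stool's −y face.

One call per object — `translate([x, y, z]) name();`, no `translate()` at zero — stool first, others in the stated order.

stool();
translate([0, 0, 408]) spool();
translate([284, 0, 0]) ladder();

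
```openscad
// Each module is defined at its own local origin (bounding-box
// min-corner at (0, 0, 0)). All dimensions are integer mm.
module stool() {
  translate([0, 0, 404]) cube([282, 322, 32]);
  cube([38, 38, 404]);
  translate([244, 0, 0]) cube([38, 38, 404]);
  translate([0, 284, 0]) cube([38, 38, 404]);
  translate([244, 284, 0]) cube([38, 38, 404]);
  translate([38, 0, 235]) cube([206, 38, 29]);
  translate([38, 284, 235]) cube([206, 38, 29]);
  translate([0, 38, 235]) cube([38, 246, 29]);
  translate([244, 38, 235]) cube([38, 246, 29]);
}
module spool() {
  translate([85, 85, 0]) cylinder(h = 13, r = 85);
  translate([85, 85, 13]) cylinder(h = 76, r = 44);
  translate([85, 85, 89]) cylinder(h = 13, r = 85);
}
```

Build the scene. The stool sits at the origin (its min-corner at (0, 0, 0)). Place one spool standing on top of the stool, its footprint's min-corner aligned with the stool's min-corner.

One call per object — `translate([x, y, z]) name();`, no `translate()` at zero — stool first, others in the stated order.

stool();
translate([0, 0, 436]) spool();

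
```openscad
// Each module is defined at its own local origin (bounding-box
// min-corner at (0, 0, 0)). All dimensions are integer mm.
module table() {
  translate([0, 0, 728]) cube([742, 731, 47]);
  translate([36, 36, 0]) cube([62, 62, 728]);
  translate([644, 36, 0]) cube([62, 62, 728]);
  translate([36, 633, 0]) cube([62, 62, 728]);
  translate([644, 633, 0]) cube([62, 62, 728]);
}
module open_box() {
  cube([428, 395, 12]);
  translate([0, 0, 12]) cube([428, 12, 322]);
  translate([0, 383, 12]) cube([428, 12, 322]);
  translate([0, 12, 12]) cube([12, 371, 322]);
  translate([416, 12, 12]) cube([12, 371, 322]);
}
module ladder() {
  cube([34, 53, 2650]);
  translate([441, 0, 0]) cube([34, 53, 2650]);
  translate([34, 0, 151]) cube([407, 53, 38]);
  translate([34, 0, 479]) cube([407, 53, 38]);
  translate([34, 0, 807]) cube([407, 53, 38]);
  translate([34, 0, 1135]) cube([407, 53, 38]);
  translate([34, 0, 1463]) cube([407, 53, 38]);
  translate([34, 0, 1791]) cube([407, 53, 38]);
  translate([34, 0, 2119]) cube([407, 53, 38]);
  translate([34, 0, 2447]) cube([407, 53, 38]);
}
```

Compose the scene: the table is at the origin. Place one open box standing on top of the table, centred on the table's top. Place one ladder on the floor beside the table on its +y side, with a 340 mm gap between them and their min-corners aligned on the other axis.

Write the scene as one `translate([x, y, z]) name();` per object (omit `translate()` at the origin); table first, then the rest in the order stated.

table();
translate([157, 168, 775]) open_box();
translate([0, 1071, 0]) ladder();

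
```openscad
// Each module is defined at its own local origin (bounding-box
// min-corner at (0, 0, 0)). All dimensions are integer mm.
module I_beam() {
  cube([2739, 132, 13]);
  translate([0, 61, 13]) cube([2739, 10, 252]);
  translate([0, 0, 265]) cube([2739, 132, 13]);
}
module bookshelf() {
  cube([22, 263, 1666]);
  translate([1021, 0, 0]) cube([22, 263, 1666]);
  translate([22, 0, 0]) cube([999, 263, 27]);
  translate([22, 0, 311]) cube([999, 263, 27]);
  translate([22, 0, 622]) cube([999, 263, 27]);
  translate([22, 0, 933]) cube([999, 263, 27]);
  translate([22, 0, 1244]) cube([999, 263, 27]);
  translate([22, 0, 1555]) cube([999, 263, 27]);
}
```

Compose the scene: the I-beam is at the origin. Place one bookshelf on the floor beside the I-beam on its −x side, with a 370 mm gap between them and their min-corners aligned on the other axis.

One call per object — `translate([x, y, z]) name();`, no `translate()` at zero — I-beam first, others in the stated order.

I_beam();
translate([-1413, 0, 0]) bookshelf();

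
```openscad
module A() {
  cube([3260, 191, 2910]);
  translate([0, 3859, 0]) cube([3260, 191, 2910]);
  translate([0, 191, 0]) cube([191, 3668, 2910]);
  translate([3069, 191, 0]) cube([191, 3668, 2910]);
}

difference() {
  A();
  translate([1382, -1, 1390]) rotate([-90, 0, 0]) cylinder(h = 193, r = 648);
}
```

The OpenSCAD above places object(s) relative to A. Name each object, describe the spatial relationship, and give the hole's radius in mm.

A is a house frame. The house frame has a circular hole through its front wall. The hole's radius is 648 mm.

The subtracted cylinder has r = 648 mm.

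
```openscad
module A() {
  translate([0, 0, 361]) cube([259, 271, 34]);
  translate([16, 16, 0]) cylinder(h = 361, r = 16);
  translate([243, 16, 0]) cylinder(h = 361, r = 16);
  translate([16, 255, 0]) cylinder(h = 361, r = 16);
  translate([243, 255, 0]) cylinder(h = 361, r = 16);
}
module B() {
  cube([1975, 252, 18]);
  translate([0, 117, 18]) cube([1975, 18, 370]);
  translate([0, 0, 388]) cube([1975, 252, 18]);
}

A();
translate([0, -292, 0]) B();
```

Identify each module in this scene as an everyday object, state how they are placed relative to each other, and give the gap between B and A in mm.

The I-beam's nearest face is 40 mm from the stool's −y face.

A is a stool. B is an I-beam. The I-beam is on the floor beside the stool on its −y side. The gap between the I-beam and the stool is 40 mm.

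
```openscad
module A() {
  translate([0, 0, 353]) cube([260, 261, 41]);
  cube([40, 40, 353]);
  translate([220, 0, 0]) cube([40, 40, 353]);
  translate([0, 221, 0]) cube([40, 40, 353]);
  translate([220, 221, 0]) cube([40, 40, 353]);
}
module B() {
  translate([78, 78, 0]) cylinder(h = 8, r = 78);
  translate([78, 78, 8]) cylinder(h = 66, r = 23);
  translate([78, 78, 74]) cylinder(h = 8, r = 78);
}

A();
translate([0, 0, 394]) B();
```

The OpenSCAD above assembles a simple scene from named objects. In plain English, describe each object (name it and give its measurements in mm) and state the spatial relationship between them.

A is a four-legged stool. The seat is 260×261 mm, 41 mm thick, top at z = 394 mm. It stands on four square legs, each 40×40 mm in cross-section, from z = 0 to the seat underside, each flush with a corner of the seat.

B is a spool: two coaxial disc flanges of radius 78 mm and thickness 8 mm, joined by a core cylinder of radius 23 mm and height 66 mm. The lower flange rests on z = 0 and the three cylinders share a vertical axis.

The spool is on top of the stool.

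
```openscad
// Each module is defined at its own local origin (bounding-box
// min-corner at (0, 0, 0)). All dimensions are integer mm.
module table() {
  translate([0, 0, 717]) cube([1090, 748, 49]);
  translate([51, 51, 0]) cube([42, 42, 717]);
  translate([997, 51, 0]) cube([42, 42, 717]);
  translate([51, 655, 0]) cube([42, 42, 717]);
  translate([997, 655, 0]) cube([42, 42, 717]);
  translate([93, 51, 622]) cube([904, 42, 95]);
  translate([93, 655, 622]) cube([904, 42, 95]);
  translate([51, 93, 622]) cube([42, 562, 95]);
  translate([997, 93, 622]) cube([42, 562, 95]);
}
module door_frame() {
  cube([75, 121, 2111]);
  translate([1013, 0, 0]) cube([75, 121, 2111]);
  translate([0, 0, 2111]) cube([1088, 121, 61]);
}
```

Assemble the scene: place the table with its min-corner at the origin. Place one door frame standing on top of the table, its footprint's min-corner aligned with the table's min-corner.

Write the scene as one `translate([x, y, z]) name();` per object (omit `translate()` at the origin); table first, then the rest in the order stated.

table();
translate([0, 0, 766]) door_frame();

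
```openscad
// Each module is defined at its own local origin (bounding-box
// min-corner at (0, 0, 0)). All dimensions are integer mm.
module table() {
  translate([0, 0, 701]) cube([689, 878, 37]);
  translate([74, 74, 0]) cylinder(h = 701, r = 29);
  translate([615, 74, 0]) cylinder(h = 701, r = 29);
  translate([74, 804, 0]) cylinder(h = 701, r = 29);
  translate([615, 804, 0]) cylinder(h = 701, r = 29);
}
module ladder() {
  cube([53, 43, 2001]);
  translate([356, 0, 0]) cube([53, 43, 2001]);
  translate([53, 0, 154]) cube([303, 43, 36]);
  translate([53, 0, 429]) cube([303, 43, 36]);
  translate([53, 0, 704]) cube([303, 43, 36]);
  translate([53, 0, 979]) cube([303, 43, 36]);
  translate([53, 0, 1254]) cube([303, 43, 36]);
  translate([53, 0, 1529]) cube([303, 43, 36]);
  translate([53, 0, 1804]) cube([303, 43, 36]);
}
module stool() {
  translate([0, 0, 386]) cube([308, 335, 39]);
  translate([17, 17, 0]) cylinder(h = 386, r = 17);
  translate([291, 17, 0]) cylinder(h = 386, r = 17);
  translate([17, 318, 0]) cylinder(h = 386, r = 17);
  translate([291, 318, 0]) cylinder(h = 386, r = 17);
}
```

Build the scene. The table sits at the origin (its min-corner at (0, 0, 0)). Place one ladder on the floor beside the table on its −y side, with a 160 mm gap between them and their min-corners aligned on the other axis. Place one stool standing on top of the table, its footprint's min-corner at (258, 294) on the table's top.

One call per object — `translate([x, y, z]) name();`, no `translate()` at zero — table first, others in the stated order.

table();
translate([0, -203, 0]) ladder();
translate([258, 294, 738]) stool();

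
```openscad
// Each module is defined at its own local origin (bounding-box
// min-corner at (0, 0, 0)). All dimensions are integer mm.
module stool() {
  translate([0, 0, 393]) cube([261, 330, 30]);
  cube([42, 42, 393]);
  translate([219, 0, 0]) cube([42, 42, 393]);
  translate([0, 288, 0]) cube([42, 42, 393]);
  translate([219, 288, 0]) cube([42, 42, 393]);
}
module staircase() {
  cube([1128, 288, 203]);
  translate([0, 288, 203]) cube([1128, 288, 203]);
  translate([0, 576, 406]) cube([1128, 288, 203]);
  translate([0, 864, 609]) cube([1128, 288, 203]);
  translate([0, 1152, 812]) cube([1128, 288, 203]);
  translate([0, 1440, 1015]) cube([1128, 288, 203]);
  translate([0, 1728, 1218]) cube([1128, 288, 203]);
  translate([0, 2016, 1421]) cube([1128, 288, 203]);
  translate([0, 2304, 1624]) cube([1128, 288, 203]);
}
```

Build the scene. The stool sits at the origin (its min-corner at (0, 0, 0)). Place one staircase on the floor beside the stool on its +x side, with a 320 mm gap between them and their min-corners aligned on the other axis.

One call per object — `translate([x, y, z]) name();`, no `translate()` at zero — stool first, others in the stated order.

stool();
translate([581, 0, 0]) staircase();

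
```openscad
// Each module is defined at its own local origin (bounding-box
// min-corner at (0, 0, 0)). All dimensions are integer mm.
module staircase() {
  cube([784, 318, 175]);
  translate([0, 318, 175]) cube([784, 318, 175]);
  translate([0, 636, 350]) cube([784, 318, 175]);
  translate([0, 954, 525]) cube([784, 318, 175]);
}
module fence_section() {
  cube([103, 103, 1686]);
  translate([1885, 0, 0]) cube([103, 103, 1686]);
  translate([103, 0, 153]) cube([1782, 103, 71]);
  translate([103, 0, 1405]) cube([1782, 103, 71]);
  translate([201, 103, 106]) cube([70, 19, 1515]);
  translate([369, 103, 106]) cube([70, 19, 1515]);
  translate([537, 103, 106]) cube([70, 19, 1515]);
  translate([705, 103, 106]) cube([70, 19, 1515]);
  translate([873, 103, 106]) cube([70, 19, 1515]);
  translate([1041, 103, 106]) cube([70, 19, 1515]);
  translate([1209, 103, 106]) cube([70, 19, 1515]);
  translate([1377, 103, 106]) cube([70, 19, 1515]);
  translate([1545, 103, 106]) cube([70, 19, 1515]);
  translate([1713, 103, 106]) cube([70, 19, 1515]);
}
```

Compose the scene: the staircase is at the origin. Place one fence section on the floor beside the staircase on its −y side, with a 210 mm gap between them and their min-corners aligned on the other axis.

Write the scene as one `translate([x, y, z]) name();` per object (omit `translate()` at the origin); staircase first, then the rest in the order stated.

staircase();
translate([0, -332, 0]) fence_section();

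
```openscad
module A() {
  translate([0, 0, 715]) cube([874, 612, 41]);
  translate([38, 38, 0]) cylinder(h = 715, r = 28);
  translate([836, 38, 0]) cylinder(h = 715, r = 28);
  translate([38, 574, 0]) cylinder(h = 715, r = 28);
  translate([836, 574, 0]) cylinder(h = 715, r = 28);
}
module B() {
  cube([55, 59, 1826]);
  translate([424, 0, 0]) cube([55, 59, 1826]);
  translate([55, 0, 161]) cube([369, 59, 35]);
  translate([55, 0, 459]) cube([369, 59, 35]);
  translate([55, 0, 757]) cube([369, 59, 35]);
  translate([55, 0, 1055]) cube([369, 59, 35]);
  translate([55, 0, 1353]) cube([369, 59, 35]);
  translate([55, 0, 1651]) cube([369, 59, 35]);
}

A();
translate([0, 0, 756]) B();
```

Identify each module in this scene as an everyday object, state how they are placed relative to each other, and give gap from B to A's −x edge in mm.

The ladder's min-x is at 0; the table's min-x is 0; gap = 0 mm.

A is a table. B is a ladder. The ladder is on top of the table. The gap from the ladder to the table's −x edge is 0 mm.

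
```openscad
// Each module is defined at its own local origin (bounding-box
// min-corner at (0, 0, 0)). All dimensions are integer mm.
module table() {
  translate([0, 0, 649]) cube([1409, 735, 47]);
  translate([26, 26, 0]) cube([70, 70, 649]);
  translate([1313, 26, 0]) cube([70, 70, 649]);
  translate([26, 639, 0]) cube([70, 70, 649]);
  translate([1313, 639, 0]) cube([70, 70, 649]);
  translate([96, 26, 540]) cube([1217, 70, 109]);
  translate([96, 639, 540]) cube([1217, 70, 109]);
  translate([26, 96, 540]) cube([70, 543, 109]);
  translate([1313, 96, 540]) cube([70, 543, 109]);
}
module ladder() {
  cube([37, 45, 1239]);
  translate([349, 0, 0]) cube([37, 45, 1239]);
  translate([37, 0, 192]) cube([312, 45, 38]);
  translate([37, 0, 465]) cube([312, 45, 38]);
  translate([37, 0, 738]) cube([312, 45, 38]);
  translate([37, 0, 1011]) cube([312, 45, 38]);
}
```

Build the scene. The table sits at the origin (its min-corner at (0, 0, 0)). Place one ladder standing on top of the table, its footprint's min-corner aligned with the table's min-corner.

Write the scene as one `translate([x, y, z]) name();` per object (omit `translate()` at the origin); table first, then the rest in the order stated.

table();
translate([0, 0, 696]) ladder();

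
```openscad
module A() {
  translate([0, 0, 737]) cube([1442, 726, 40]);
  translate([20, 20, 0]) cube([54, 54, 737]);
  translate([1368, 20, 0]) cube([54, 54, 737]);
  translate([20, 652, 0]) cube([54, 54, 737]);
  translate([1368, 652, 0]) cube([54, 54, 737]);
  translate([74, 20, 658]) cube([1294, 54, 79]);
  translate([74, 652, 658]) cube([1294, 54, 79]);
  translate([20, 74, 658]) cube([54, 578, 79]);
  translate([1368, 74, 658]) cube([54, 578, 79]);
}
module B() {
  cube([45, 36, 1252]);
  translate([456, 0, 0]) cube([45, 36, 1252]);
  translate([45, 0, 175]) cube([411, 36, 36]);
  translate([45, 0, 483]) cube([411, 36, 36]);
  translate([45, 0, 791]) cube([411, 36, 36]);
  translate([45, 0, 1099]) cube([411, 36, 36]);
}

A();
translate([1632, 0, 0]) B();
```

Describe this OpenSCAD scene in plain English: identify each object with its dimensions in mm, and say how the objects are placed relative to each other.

A is a table: top 1442 mm (x) × 726 mm (y), 40 mm thick, upper face at z = 777 mm, on four 54×54 mm square legs, each inset 20 mm from the nearest pair of top edges, running from z = 0 to the bottom of the top. Four apron rails, 54 mm thick and 79 mm tall, run between adjacent legs with their top edges flush with the underside of the top and their outer faces flush with the legs' outer faces.

B is a wooden ladder with two side rails of 45×36 mm section and 1252 mm height, set 501 mm apart overall. Between them run 4 rectangular rungs (36 mm deep, 36 mm thick), front faces flush with the rails' −y face. The bottom of the first rung is 175 mm above the floor and each subsequent rung is 308 mm higher than the one below.

The ladder is on the floor beside the table on its +x side.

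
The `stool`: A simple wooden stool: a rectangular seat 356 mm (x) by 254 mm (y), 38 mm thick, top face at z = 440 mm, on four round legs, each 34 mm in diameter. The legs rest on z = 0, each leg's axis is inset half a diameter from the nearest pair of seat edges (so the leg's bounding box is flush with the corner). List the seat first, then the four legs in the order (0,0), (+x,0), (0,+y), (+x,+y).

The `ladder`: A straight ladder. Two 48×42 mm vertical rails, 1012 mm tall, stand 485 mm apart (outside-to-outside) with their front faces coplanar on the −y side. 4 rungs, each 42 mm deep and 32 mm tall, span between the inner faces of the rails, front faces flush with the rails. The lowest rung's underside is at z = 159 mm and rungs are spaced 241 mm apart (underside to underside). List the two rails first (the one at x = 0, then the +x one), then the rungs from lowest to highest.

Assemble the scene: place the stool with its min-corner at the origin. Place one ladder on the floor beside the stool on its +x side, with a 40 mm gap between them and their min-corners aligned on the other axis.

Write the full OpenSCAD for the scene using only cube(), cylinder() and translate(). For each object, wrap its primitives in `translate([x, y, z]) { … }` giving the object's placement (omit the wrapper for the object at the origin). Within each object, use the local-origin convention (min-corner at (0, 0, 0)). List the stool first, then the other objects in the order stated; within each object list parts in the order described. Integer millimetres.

translate([0, 0, 402]) cube([356, 254, 38]);
translate([17, 17, 0]) cylinder(h = 402, r = 17);
translate([339, 17, 0]) cylinder(h = 402, r = 17);
translate([17, 237, 0]) cylinder(h = 402, r = 17);
translate([339, 237, 0]) cylinder(h = 402, r = 17);
translate([396, 0, 0]) {
  cube([48, 42, 1012]);
  translate([437, 0, 0]) cube([48, 42, 1012]);
  translate([48, 0, 159]) cube([389, 42, 32]);
  translate([48, 0, 400]) cube([389, 42, 32]);
  translate([48, 0, 641]) cube([389, 42, 32]);
  translate([48, 0, 882]) cube([389, 42, 32]);
}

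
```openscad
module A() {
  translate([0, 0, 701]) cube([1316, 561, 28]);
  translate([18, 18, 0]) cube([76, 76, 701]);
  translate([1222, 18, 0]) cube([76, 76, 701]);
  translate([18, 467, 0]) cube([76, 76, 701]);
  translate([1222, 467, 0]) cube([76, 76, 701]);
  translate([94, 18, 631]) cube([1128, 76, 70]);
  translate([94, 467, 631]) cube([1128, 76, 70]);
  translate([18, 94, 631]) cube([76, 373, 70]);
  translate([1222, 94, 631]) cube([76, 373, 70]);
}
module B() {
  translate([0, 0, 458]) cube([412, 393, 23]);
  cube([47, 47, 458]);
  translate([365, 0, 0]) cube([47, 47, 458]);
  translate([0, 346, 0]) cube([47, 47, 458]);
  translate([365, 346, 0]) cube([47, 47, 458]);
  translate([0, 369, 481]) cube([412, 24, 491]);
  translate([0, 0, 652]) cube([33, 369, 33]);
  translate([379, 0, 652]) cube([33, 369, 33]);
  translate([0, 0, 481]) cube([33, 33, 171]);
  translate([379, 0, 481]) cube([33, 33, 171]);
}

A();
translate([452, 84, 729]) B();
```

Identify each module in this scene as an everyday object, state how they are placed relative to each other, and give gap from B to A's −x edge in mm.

The chair's min-x is at 452; the table's min-x is 0; gap = 452 mm.

A is a table. B is a chair. The chair is on top of the table, centred. The gap from the chair to the table's −x edge is 452 mm.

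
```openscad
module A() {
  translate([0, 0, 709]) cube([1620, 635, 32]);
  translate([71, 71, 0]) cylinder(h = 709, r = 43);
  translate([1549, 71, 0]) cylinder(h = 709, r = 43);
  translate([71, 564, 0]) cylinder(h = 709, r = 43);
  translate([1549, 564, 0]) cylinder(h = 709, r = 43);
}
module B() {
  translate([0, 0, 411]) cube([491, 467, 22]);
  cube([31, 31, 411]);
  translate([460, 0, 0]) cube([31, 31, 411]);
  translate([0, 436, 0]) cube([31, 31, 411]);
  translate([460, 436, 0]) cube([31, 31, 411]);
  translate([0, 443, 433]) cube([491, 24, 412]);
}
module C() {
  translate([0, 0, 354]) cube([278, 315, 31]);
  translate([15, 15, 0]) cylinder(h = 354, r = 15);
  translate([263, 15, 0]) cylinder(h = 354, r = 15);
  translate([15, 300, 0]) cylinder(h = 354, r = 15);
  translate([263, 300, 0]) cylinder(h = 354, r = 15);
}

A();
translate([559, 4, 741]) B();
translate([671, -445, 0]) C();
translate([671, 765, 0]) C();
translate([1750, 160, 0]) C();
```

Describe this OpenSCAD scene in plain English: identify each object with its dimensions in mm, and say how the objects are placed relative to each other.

A is a table with a 1620×635 mm rectangular top, 32 mm thick, top surface at z = 741 mm, supported by four round legs of 86 mm diameter, each leg's bounding box inset 28 mm from the nearest pair of top edges, running from the floor.

B is a chair. The seat is a 491×467×22 mm slab with its top at z = 433 mm, on four 31×31 mm corner legs (flush with the seat edges, standing on z = 0). A flat backrest 24 mm thick, 412 mm tall, spans the full seat width and rises from the seat top along its +y edge, rear face flush with the rear of the seat.

C is a four-legged stool. The seat is 278×315 mm, 31 mm thick, top at z = 385 mm. It stands on four round legs, each 30 mm in diameter, from z = 0 to the seat underside, each leg's axis is inset half a diameter from the nearest pair of seat edges (so the leg's bounding box is flush with the corner).

The chair is on top of the table. Three stools sit around the table at the −y, +y, +x sides.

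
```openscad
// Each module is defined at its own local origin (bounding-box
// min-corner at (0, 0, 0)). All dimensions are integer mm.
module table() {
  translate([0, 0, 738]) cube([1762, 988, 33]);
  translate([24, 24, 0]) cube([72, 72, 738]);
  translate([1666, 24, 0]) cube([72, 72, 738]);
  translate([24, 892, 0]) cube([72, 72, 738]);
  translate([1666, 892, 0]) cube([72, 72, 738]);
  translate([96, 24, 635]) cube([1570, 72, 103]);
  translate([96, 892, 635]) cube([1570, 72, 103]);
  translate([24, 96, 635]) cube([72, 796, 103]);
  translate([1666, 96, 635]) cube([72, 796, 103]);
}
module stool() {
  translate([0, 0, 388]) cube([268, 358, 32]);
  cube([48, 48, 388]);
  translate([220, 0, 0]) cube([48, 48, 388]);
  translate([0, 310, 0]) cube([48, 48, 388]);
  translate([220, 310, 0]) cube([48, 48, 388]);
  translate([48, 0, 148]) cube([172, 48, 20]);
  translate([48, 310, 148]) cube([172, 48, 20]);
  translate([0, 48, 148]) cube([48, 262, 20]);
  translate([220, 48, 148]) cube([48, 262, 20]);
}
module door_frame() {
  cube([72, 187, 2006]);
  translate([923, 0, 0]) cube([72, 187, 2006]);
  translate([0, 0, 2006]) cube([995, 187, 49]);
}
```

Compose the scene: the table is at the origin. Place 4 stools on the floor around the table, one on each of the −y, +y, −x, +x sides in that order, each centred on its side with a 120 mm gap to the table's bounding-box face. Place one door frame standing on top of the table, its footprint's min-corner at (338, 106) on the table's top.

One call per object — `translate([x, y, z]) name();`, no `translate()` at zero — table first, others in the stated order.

table();
translate([747, -478, 0]) stool();
translate([747, 1108, 0]) stool();
translate([-388, 315, 0]) stool();
translate([1882, 315, 0]) stool();
translate([338, 106, 771]) door_frame();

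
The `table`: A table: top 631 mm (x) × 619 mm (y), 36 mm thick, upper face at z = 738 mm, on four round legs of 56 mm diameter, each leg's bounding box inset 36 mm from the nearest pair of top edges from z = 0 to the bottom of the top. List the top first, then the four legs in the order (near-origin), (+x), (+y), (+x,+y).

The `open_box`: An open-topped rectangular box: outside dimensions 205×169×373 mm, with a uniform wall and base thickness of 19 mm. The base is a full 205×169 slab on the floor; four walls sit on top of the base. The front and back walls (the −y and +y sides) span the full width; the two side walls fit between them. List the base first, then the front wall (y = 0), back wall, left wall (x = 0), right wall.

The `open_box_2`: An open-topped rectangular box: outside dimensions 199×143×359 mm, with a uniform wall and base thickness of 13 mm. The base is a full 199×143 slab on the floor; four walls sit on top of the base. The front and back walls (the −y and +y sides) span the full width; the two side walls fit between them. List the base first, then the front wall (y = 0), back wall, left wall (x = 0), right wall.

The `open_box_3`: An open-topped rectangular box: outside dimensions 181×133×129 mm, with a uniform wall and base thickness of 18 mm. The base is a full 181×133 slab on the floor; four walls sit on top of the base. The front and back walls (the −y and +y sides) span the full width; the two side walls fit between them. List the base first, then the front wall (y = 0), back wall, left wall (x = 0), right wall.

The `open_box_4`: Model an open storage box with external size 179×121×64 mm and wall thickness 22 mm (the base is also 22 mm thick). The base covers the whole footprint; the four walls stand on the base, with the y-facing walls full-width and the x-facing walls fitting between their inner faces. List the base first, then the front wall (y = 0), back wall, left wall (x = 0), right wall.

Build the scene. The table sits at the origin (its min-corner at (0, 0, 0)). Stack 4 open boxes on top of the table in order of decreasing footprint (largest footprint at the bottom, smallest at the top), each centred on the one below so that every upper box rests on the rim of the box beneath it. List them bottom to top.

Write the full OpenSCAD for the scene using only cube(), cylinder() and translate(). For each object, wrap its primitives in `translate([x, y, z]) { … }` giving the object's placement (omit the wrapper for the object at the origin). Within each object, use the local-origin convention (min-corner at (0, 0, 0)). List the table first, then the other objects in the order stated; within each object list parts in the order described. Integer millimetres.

translate([0, 0, 702]) cube([631, 619, 36]);
translate([64, 64, 0]) cylinder(h = 702, r = 28);
translate([567, 64, 0]) cylinder(h = 702, r = 28);
translate([64, 555, 0]) cylinder(h = 702, r = 28);
translate([567, 555, 0]) cylinder(h = 702, r = 28);
translate([213, 225, 738]) {
  cube([205, 169, 19]);
  translate([0, 0, 19]) cube([205, 19, 354]);
  translate([0, 150, 19]) cube([205, 19, 354]);
  translate([0, 19, 19]) cube([19, 131, 354]);
  translate([186, 19, 19]) cube([19, 131, 354]);
}
translate([216, 238, 1111]) {
  cube([199, 143, 13]);
  translate([0, 0, 13]) cube([199, 13, 346]);
  translate([0, 130, 13]) cube([199, 13, 346]);
  translate([0, 13, 13]) cube([13, 117, 346]);
  translate([186, 13, 13]) cube([13, 117, 346]);
}
translate([225, 243, 1470]) {
  cube([181, 133, 18]);
  translate([0, 0, 18]) cube([181, 18, 111]);
  translate([0, 115, 18]) cube([181, 18, 111]);
  translate([0, 18, 18]) cube([18, 97, 111]);
  translate([163, 18, 18]) cube([18, 97, 111]);
}
translate([226, 249, 1599]) {
  cube([179, 121, 22]);
  translate([0, 0, 22]) cube([179, 22, 42]);
  translate([0, 99, 22]) cube([179, 22, 42]);
  translate([0, 22, 22]) cube([22, 77, 42]);
  translate([157, 22, 22]) cube([22, 77, 42]);
}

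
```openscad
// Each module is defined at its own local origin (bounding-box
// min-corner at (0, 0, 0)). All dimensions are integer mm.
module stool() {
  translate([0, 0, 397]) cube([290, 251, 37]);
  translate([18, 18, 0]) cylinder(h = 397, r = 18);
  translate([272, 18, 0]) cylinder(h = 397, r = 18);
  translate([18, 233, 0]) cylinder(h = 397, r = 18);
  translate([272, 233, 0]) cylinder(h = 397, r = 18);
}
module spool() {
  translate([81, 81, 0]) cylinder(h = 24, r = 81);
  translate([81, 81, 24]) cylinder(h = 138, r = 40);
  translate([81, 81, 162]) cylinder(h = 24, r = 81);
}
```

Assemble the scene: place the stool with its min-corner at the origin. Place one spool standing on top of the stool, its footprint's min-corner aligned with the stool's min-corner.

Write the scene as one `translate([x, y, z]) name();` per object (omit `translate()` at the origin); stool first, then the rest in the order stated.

stool();
translate([0, 0, 434]) spool();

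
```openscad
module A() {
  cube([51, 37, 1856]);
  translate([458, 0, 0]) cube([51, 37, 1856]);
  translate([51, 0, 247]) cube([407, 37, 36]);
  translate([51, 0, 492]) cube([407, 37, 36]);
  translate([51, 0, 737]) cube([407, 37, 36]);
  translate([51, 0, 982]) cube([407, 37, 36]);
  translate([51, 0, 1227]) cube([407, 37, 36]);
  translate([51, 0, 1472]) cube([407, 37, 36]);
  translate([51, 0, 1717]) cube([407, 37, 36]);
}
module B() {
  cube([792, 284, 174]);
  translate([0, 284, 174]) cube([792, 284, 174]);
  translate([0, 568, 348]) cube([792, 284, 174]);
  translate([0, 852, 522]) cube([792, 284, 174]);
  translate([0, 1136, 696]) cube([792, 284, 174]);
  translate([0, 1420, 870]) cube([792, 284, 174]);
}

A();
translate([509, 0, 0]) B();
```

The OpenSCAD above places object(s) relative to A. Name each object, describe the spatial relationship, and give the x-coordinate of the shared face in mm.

The ladder's +x face and the staircase's −x face are both at x = 509 mm.

A is a ladder. B is a staircase. The staircase is against the ladder's +x side, with their −y faces flush. The x-coordinate of the shared face is 509 mm.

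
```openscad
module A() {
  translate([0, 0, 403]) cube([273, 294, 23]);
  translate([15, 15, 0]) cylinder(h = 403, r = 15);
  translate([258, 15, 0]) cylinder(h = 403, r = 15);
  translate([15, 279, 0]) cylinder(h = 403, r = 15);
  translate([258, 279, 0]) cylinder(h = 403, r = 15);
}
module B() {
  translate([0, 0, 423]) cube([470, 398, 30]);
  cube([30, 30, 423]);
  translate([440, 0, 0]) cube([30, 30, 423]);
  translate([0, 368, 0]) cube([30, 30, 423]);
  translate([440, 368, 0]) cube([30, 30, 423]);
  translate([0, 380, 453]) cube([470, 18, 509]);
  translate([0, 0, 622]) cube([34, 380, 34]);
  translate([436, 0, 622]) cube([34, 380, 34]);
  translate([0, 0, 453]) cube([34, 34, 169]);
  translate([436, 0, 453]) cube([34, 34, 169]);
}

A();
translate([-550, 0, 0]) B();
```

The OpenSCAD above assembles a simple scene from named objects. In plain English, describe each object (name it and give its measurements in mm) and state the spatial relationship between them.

A is a simple wooden stool: a rectangular seat 273 mm (x) by 294 mm (y), 23 mm thick, top face at z = 426 mm, on four round legs, each 30 mm in diameter. The legs rest on z = 0, each leg's axis is inset half a diameter from the nearest pair of seat edges (so the leg's bounding box is flush with the corner).

B is a chair: 470×398 mm seat, 30 mm thick, top at z = 453 mm, on four 30 mm square corner legs flush with the seat edges. A 18 mm thick backrest slab spans the full seat width, extending 509 mm above the seat top, its back face flush with the seat's +y edge. Two armrests of 34×34 mm section run along each side from the seat's front edge to the front of the backrest, top faces 203 mm above the seat top and outer faces flush with the seat's x-edges; a 34×34 mm post under the front of each armrest stands on the seat at the front corner.

The chair is on the floor beside the stool on its −x side.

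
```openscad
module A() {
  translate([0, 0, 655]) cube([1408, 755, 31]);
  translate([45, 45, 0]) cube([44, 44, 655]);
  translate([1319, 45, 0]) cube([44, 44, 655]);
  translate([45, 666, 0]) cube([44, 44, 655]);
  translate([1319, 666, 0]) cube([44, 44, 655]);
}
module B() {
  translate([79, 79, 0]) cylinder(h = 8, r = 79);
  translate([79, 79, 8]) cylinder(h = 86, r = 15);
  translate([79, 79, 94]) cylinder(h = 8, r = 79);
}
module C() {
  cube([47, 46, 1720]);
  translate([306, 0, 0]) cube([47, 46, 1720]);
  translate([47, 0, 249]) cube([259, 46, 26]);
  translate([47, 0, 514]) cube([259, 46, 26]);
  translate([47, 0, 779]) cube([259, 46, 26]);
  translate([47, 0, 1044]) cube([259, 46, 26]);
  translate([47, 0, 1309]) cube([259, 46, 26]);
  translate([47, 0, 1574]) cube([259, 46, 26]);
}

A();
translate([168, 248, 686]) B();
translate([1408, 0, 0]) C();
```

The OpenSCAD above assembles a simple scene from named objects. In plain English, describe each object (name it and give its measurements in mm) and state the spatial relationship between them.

A is a table: top 1408 mm (x) × 755 mm (y), 31 mm thick, upper face at z = 686 mm, on four 44×44 mm square legs, each inset 45 mm from the nearest pair of top edges, running from z = 0 to the bottom of the top.

B is a spool: two coaxial disc flanges of radius 79 mm and thickness 8 mm, joined by a core cylinder of radius 15 mm and height 86 mm. The lower flange rests on z = 0 and the three cylinders share a vertical axis.

C is a straight ladder. Two 47×46 mm vertical rails, 1720 mm tall, stand 353 mm apart (outside-to-outside) with their front faces coplanar on the −y side. 6 rungs, each 46 mm deep and 26 mm tall, span between the inner faces of the rails, front faces flush with the rails. The lowest rung's underside is at z = 249 mm and rungs are spaced 265 mm apart (underside to underside).

The spool is on top of the table. The ladder is against the table's +x side, with their −y faces flush.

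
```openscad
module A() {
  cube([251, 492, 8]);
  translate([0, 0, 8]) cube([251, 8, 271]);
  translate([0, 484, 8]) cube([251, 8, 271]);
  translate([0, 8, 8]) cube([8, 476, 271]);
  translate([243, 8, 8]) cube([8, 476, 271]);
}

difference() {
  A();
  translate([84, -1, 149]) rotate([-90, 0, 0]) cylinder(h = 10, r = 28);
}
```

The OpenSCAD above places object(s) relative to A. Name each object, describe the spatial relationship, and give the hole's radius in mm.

A is an open box. The open box has a circular hole through its front wall. The hole's radius is 28 mm.

The subtracted cylinder has r = 28 mm.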